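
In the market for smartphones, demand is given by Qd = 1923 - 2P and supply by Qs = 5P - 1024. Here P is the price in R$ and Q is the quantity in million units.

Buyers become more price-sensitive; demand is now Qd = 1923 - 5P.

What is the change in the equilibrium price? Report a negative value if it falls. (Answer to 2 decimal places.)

Initially, 1923 - 2P = 5P - 1024, so 2947 = 7P and P = 421, Q = 1081.
The new curves are Qd = 1923 - 5P (demand) and Qs = 5P - 1024 (supply).
Equate the new curves: 1923 - 5P = 5P - 1024, giving 2947 = 10P, P = 294.7, Q = 449.5.
ΔP = 294.7 − 421 = -126.30.

-126.30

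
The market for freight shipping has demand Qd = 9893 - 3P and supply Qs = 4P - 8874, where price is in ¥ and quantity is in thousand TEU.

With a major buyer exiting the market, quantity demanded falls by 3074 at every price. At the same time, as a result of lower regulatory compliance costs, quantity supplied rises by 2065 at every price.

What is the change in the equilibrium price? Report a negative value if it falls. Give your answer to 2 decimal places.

-734.14

Initially, 9893 - 3P = 4P - 8874, so 18767 = 7P and P = 2681, Q = 1850.
The shock moves the curves to Qd = 6819 - 3P and Qs = 4P - 6809.
Equate the new curves: 6819 - 3P = 4P - 6809, giving 13628 = 7P, P = 13628/7 ≈ 1946.8571, Q = 6849/7 ≈ 978.4286.
ΔP = 1946.8571 − 2681 = -734.14.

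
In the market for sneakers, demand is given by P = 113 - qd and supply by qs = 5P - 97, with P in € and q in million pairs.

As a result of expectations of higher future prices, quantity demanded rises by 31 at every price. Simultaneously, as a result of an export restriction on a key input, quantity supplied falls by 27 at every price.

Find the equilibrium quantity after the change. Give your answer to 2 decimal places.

99.33

Before the shock: 113 - P = 5P - 97 ⇒ 210 = 6P ⇒ P = 35, q = 78.
After the shift, demand is qd = 144 - P and supply is qs = 5P - 124.
Setting them equal: 144 - P = 5P - 124 → 268 = 6P, so P = 134/3 ≈ 44.6667 and q = 298/3 ≈ 99.3333.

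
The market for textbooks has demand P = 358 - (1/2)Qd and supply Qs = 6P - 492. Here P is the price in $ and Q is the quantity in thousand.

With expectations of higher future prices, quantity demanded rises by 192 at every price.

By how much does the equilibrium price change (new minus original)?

Before the shock: 716 - 2P = 6P - 492 ⇒ 1208 = 8P ⇒ P = 151, Q = 414.
The shock moves the curves to Qd = 908 - 2P and Qs = 6P - 492.
New equilibrium: 908 - 2P = 6P - 492 ⇒ 1400 = 8P ⇒ P = 175, Q = 558.
ΔP = 175 − 151 = +24.

+24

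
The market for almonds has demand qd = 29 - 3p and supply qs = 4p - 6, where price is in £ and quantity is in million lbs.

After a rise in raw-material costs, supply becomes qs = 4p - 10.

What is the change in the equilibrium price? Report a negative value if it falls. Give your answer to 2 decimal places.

+0.57

Before the shock: 29 - 3p = 4p - 6 ⇒ 35 = 7p ⇒ p = 5, q = 14.
With the change applied: demand qd = 29 - 3p, supply qs = 4p - 10.
Setting them equal: 29 - 3p = 4p - 10 → 39 = 7p, so p = 39/7 ≈ 5.5714 and q = 86/7 ≈ 12.2857.
Δp = 5.5714 − 5 = +0.57.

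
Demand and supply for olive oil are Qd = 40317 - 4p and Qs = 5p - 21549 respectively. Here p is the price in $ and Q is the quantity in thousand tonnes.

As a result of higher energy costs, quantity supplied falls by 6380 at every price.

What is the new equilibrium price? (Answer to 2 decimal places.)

7582.89

Initially, 40317 - 4p = 5p - 21549, so 61866 = 9p and p = 6874, Q = 12821.
After the shift, demand is Qd = 40317 - 4p and supply is Qs = 5p - 27929.
Setting them equal: 40317 - 4p = 5p - 27929 → 68246 = 9p, so p = 68246/9 ≈ 7582.8889 and Q = 89869/9 ≈ 9985.4444.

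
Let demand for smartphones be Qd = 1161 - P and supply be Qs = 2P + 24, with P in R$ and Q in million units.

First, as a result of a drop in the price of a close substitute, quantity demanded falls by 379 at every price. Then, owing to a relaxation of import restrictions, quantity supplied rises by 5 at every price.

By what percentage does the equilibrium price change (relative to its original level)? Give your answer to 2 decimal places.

Before the shock: 1161 - P = 2P + 24 ⇒ 1137 = 3P ⇒ P = 379, Q = 782.
After the shift, demand is Qd = 782 - P and supply is Qs = 2P + 29.
New equilibrium: 782 - P = 2P + 29 ⇒ 753 = 3P ⇒ P = 251, Q = 531.
%ΔP = (251 − 379) / 379 × 100 = -33.77%.

-33.77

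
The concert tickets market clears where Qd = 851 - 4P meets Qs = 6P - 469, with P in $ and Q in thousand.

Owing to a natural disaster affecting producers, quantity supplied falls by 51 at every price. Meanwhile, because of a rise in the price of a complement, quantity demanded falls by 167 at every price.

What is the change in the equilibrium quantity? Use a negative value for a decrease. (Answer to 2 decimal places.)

Solve the original market: 851 - 4P = 6P - 469, hence P = 132 and Q = 323.
The new curves are Qd = 684 - 4P (demand) and Qs = 6P - 520 (supply).
Setting them equal: 684 - 4P = 6P - 520 → 1204 = 10P, so P = 120.4 and Q = 202.4.
ΔQ = 202.4 − 323 = -120.60.

-120.60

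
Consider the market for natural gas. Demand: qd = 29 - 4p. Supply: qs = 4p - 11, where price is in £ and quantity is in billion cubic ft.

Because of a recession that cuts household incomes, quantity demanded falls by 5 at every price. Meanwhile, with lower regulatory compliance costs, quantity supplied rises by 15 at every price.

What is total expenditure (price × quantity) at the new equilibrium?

35

Original equilibrium: 29 - 4p = 4p - 11 gives 40 = 8p, so p = 5 and q = 9.
With the change applied: demand qd = 24 - 4p, supply qs = 4p + 4.
Clearing the new market: 24 - 4p = 4p + 4, so p = 2.5 and q = 14.
New expenditure = 2.5 × 14 = 35.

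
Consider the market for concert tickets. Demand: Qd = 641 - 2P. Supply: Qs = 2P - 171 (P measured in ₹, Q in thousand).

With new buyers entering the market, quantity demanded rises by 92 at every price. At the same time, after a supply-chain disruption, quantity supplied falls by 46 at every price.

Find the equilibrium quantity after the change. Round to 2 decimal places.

Initially, 641 - 2P = 2P - 171, so 812 = 4P and P = 203, Q = 235.
The new curves are Qd = 733 - 2P (demand) and Qs = 2P - 217 (supply).
New equilibrium: 733 - 2P = 2P - 217 ⇒ 950 = 4P ⇒ P = 237.5, Q = 258.

258.00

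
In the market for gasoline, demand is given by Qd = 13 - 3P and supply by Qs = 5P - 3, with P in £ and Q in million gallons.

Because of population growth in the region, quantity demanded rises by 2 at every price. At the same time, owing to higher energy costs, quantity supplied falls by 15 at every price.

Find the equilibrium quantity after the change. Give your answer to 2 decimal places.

2.63

Solve the original market: 13 - 3P = 5P - 3, hence P = 2 and Q = 7.
The shock moves the curves to Qd = 15 - 3P and Qs = 5P - 18.
Setting them equal: 15 - 3P = 5P - 18 → 33 = 8P, so P = 4.125 and Q = 2.625.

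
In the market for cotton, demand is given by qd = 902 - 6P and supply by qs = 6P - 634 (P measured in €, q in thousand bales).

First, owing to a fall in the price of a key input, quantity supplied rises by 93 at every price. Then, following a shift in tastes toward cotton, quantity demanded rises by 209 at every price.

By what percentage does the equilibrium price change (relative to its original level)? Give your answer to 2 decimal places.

Original equilibrium: 902 - 6P = 6P - 634 gives 1536 = 12P, so P = 128 and q = 134.
After the shift, demand is qd = 1111 - 6P and supply is qs = 6P - 541.
New equilibrium: 1111 - 6P = 6P - 541 ⇒ 1652 = 12P ⇒ P = 413/3 ≈ 137.6667, q = 285.
%ΔP = (137.6667 − 128) / 128 × 100 = +7.55%.

+7.55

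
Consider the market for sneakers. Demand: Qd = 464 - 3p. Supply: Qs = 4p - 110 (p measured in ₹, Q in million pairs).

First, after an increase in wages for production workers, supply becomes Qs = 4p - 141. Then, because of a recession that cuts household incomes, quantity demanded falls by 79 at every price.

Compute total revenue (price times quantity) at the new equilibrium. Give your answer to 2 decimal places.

Original equilibrium: 464 - 3p = 4p - 110 gives 574 = 7p, so p = 82 and Q = 218.
The new curves are Qd = 385 - 3p (demand) and Qs = 4p - 141 (supply).
New equilibrium: 385 - 3p = 4p - 141 ⇒ 526 = 7p ⇒ p = 526/7 ≈ 75.1429, Q = 1117/7 ≈ 159.5714.
New expenditure = 75.1429 × 159.5714 = 11990.65.

11990.65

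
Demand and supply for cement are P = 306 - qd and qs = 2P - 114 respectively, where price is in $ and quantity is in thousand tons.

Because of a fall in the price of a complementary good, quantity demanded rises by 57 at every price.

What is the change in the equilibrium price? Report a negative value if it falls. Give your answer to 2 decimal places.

+19.00

Initially, 306 - P = 2P - 114, so 420 = 3P and P = 140, q = 166.
The shock moves the curves to qd = 363 - P and qs = 2P - 114.
Equate the new curves: 363 - P = 2P - 114, giving 477 = 3P, P = 159, q = 204.
ΔP = 159 − 140 = +19.00.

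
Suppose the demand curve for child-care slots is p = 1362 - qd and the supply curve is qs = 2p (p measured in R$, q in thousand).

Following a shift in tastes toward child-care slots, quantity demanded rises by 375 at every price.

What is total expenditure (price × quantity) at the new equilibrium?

670482

Original equilibrium: 1362 - p = 2p gives 1362 = 3p, so p = 454 and q = 908.
With the change applied: demand qd = 1737 - p, supply qs = 2p.
Equate the new curves: 1737 - p = 2p, giving 1737 = 3p, p = 579, q = 1158.
New expenditure = 579 × 1158 = 670482.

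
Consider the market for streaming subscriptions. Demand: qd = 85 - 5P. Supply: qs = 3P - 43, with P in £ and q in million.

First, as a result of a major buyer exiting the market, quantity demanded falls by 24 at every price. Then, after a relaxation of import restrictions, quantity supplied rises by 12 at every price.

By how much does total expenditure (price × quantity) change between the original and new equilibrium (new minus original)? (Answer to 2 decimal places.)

-39.75

Initially, 85 - 5P = 3P - 43, so 128 = 8P and P = 16, q = 5.
With the change applied: demand qd = 61 - 5P, supply qs = 3P - 31.
New equilibrium: 61 - 5P = 3P - 31 ⇒ 92 = 8P ⇒ P = 11.5, q = 3.5.
Expenditure moves from 16×5 = 80 to 11.5×3.5 = 40.25; change = -39.75.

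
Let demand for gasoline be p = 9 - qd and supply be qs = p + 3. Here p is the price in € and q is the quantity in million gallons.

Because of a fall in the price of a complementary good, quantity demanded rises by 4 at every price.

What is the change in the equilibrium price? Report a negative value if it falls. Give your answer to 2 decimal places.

Initially, 9 - p = p + 3, so 6 = 2p and p = 3, q = 6.
After the shift, demand is qd = 13 - p and supply is qs = p + 3.
Setting them equal: 13 - p = p + 3 → 10 = 2p, so p = 5 and q = 8.
Δp = 5 − 3 = +2.00.

+2.00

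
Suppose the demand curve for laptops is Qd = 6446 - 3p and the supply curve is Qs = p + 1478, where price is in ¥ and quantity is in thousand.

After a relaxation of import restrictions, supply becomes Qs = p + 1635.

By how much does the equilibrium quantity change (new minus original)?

Original equilibrium: 6446 - 3p = p + 1478 gives 4968 = 4p, so p = 1242 and Q = 2720.
The new curves are Qd = 6446 - 3p (demand) and Qs = p + 1635 (supply).
Equate the new curves: 6446 - 3p = p + 1635, giving 4811 = 4p, p = 1202.75, Q = 2837.75.
ΔQ = 2837.75 − 2720 = +117.75.

+117.75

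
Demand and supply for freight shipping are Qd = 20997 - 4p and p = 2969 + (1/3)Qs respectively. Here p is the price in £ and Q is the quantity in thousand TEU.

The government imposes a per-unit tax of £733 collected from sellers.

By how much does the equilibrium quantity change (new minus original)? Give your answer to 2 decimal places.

-1256.57

Before the shock: 20997 - 4p = 3p - 8907 ⇒ 29904 = 7p ⇒ p = 4272, Q = 3909.
Since sellers keep the price net of the tax, the effective supply curve becomes Qs = 3p - 11106.
New equilibrium: 20997 - 4p = 3p - 11106 ⇒ 32103 = 7p ⇒ p = 32103/7 ≈ 4586.1429, Q = 18567/7 ≈ 2652.4286.
ΔQ = 2652.4286 − 3909 = -1256.57.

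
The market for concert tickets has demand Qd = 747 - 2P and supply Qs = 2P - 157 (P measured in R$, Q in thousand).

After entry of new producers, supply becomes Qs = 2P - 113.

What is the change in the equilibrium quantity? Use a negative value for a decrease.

+22

Initially, 747 - 2P = 2P - 157, so 904 = 4P and P = 226, Q = 295.
The new curves are Qd = 747 - 2P (demand) and Qs = 2P - 113 (supply).
Equate the new curves: 747 - 2P = 2P - 113, giving 860 = 4P, P = 215, Q = 317.
ΔQ = 317 − 295 = +22.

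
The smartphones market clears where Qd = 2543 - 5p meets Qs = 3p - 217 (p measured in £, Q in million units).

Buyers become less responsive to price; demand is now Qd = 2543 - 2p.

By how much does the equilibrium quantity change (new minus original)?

Original equilibrium: 2543 - 5p = 3p - 217 gives 2760 = 8p, so p = 345 and Q = 818.
The shock moves the curves to Qd = 2543 - 2p and Qs = 3p - 217.
Setting them equal: 2543 - 2p = 3p - 217 → 2760 = 5p, so p = 552 and Q = 1439.
ΔQ = 1439 − 818 = +621.

+621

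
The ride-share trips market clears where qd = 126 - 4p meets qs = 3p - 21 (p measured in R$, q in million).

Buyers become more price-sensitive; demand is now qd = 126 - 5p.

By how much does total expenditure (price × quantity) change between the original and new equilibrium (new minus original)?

-254.953125

Solve the original market: 126 - 4p = 3p - 21, hence p = 21 and q = 42.
After the shift, demand is qd = 126 - 5p and supply is qs = 3p - 21.
Clearing the new market: 126 - 5p = 3p - 21, so p = 18.375 and q = 34.125.
Expenditure moves from 21×42 = 882 to 18.375×34.125 = 627.046875; change = -254.953125.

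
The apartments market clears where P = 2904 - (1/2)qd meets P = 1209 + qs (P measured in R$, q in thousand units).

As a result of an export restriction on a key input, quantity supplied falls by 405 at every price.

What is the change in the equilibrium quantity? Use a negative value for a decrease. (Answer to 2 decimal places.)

Before the shock: 5808 - 2P = P - 1209 ⇒ 7017 = 3P ⇒ P = 2339, q = 1130.
The shock moves the curves to qd = 5808 - 2P and qs = P - 1614.
New equilibrium: 5808 - 2P = P - 1614 ⇒ 7422 = 3P ⇒ P = 2474, q = 860.
Δq = 860 − 1130 = -270.00.

-270.00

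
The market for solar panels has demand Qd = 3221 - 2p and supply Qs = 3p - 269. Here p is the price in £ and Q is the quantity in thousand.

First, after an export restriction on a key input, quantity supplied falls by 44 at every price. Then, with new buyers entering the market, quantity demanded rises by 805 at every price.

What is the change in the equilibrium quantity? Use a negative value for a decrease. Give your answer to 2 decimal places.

Before the shock: 3221 - 2p = 3p - 269 ⇒ 3490 = 5p ⇒ p = 698, Q = 1825.
With the change applied: demand Qd = 4026 - 2p, supply Qs = 3p - 313.
Setting them equal: 4026 - 2p = 3p - 313 → 4339 = 5p, so p = 867.8 and Q = 2290.4.
ΔQ = 2290.4 − 1825 = +465.40.

+465.40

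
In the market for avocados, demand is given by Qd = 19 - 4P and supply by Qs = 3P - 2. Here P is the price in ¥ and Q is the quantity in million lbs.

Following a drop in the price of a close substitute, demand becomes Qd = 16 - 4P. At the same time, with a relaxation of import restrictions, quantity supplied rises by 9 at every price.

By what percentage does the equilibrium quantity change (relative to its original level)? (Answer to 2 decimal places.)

+55.10

Original equilibrium: 19 - 4P = 3P - 2 gives 21 = 7P, so P = 3 and Q = 7.
With the change applied: demand Qd = 16 - 4P, supply Qs = 3P + 7.
Setting them equal: 16 - 4P = 3P + 7 → 9 = 7P, so P = 9/7 ≈ 1.2857 and Q = 76/7 ≈ 10.8571.
%ΔQ = (10.8571 − 7) / 7 × 100 = +55.10%.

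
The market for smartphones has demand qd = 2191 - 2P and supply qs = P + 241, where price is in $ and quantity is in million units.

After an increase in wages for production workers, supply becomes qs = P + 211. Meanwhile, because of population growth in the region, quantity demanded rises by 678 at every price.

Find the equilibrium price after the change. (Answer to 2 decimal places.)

886.00

Solve the original market: 2191 - 2P = P + 241, hence P = 650 and q = 891.
With the change applied: demand qd = 2869 - 2P, supply qs = P + 211.
Clearing the new market: 2869 - 2P = P + 211, so P = 886 and q = 1097.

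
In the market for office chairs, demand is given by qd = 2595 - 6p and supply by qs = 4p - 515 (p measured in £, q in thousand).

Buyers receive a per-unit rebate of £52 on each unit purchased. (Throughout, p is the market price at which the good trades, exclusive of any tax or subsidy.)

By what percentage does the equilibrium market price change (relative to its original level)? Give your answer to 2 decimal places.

Solve the original market: 2595 - 6p = 4p - 515, hence p = 311 and q = 729.
Since buyers' out-of-pocket price is the market price minus the rebate, the effective demand curve becomes qd = 2907 - 6p.
Setting them equal: 2907 - 6p = 4p - 515 → 3422 = 10p, so p = 342.2 and q = 853.8.
%Δp = (342.2 − 311) / 311 × 100 = +10.03%.

+10.03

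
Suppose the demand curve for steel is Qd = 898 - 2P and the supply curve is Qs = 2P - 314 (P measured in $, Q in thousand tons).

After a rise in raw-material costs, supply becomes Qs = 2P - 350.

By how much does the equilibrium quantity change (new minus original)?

-18

Initially, 898 - 2P = 2P - 314, so 1212 = 4P and P = 303, Q = 292.
The new curves are Qd = 898 - 2P (demand) and Qs = 2P - 350 (supply).
Equate the new curves: 898 - 2P = 2P - 350, giving 1248 = 4P, P = 312, Q = 274.
ΔQ = 274 − 292 = -18.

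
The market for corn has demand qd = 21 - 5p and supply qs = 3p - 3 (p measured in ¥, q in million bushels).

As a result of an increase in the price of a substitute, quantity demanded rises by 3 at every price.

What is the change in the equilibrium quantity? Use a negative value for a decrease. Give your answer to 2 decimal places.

Initially, 21 - 5p = 3p - 3, so 24 = 8p and p = 3, q = 6.
The new curves are qd = 24 - 5p (demand) and qs = 3p - 3 (supply).
New equilibrium: 24 - 5p = 3p - 3 ⇒ 27 = 8p ⇒ p = 3.375, q = 7.125.
Δq = 7.125 − 6 = +1.13.

+1.13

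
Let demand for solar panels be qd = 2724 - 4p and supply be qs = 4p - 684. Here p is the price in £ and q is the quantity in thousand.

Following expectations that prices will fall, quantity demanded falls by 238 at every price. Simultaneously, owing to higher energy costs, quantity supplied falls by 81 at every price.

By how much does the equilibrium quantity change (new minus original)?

-159.5

Original equilibrium: 2724 - 4p = 4p - 684 gives 3408 = 8p, so p = 426 and q = 1020.
After the shift, demand is qd = 2486 - 4p and supply is qs = 4p - 765.
Clearing the new market: 2486 - 4p = 4p - 765, so p = 406.375 and q = 860.5.
Δq = 860.5 − 1020 = -159.5.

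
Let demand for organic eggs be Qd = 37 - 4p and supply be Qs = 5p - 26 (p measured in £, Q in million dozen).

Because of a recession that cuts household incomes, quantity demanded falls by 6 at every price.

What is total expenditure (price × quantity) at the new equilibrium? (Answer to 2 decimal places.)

35.89

Solve the original market: 37 - 4p = 5p - 26, hence p = 7 and Q = 9.
The new curves are Qd = 31 - 4p (demand) and Qs = 5p - 26 (supply).
New equilibrium: 31 - 4p = 5p - 26 ⇒ 57 = 9p ⇒ p = 19/3 ≈ 6.3333, Q = 17/3 ≈ 5.6667.
New expenditure = 6.3333 × 5.6667 = 35.89.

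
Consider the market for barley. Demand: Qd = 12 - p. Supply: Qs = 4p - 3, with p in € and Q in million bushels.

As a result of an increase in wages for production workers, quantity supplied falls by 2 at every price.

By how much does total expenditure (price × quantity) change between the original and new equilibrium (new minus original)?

Original equilibrium: 12 - p = 4p - 3 gives 15 = 5p, so p = 3 and Q = 9.
The shock moves the curves to Qd = 12 - p and Qs = 4p - 5.
Clearing the new market: 12 - p = 4p - 5, so p = 3.4 and Q = 8.6.
Expenditure moves from 3×9 = 27 to 3.4×8.6 = 29.24; change = +2.24.

+2.24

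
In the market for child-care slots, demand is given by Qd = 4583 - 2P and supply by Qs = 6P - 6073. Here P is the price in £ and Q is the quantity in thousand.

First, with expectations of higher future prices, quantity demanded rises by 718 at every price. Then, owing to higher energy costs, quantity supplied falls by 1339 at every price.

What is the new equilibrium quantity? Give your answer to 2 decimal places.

2122.75

Solve the original market: 4583 - 2P = 6P - 6073, hence P = 1332 and Q = 1919.
The shock moves the curves to Qd = 5301 - 2P and Qs = 6P - 7412.
New equilibrium: 5301 - 2P = 6P - 7412 ⇒ 12713 = 8P ⇒ P = 1589.125, Q = 2122.75.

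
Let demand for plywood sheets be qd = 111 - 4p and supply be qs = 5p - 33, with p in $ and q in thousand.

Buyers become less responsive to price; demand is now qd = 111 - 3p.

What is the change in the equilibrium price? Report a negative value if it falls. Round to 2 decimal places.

+2.00

Initially, 111 - 4p = 5p - 33, so 144 = 9p and p = 16, q = 47.
The new curves are qd = 111 - 3p (demand) and qs = 5p - 33 (supply).
Setting them equal: 111 - 3p = 5p - 33 → 144 = 8p, so p = 18 and q = 57.
Δp = 18 − 16 = +2.00.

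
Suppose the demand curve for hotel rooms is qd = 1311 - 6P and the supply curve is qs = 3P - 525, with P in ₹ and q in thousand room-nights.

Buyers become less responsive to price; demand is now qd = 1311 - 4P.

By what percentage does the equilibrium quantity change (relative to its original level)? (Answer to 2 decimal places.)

+200.99

Solve the original market: 1311 - 6P = 3P - 525, hence P = 204 and q = 87.
After the shift, demand is qd = 1311 - 4P and supply is qs = 3P - 525.
Equate the new curves: 1311 - 4P = 3P - 525, giving 1836 = 7P, P = 1836/7 ≈ 262.2857, q = 1833/7 ≈ 261.8571.
%Δq = (261.8571 − 87) / 87 × 100 = +200.99%.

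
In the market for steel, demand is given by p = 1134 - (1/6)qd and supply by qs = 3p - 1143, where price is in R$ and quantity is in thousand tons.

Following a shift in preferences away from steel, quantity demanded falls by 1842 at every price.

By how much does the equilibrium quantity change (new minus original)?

-614

Original equilibrium: 6804 - 6p = 3p - 1143 gives 7947 = 9p, so p = 883 and q = 1506.
The shock moves the curves to qd = 4962 - 6p and qs = 3p - 1143.
Equate the new curves: 4962 - 6p = 3p - 1143, giving 6105 = 9p, p = 2035/3 ≈ 678.3333, q = 892.
Δq = 892 − 1506 = -614.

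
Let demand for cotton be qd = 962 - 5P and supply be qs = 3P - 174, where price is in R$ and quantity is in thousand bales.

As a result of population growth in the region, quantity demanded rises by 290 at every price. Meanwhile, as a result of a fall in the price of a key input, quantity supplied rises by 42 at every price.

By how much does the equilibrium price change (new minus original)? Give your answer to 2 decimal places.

+31.00

Before the shock: 962 - 5P = 3P - 174 ⇒ 1136 = 8P ⇒ P = 142, q = 252.
After the shift, demand is qd = 1252 - 5P and supply is qs = 3P - 132.
Clearing the new market: 1252 - 5P = 3P - 132, so P = 173 and q = 387.
ΔP = 173 − 142 = +31.00.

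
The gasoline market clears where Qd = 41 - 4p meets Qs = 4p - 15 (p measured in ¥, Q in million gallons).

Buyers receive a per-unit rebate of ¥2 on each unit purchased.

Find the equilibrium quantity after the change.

17

Initially, 41 - 4p = 4p - 15, so 56 = 8p and p = 7, Q = 13.
Since buyers' out-of-pocket price is the market price minus the rebate, the effective demand curve becomes Qd = 49 - 4p.
Setting them equal: 49 - 4p = 4p - 15 → 64 = 8p, so p = 8 and Q = 17.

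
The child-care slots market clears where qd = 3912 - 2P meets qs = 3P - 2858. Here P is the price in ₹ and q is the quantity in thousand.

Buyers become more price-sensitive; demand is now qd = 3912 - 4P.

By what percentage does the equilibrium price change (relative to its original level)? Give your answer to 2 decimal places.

-28.57

Solve the original market: 3912 - 2P = 3P - 2858, hence P = 1354 and q = 1204.
The shock moves the curves to qd = 3912 - 4P and qs = 3P - 2858.
New equilibrium: 3912 - 4P = 3P - 2858 ⇒ 6770 = 7P ⇒ P = 6770/7 ≈ 967.1429, q = 304/7 ≈ 43.4286.
%ΔP = (967.1429 − 1354) / 1354 × 100 = -28.57%.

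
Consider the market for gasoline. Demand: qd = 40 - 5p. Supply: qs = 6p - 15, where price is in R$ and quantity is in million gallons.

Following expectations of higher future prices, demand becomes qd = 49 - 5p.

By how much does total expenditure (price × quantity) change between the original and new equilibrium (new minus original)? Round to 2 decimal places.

+40.83

Before the shock: 40 - 5p = 6p - 15 ⇒ 55 = 11p ⇒ p = 5, q = 15.
The shock moves the curves to qd = 49 - 5p and qs = 6p - 15.
Clearing the new market: 49 - 5p = 6p - 15, so p = 64/11 ≈ 5.8182 and q = 219/11 ≈ 19.9091.
Expenditure moves from 5×15 = 75 to 5.8182×19.9091 = 115.8347; change = +40.83.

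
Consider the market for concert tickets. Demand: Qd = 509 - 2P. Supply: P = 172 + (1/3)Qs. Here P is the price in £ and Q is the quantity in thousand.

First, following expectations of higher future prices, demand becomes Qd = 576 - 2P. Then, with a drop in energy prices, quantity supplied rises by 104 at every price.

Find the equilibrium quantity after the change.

Initially, 509 - 2P = 3P - 516, so 1025 = 5P and P = 205, Q = 99.
The new curves are Qd = 576 - 2P (demand) and Qs = 3P - 412 (supply).
Equate the new curves: 576 - 2P = 3P - 412, giving 988 = 5P, P = 197.6, Q = 180.8.

180.8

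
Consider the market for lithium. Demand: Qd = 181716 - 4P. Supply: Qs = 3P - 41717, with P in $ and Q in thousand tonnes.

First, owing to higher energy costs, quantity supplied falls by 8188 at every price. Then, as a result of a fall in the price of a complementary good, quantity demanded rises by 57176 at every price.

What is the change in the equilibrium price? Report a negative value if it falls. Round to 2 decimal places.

Solve the original market: 181716 - 4P = 3P - 41717, hence P = 31919 and Q = 54040.
The shock moves the curves to Qd = 238892 - 4P and Qs = 3P - 49905.
New equilibrium: 238892 - 4P = 3P - 49905 ⇒ 288797 = 7P ⇒ P = 288797/7 ≈ 41256.7143, Q = 517056/7 ≈ 73865.1429.
ΔP = 41256.7143 − 31919 = +9337.71.

+9337.71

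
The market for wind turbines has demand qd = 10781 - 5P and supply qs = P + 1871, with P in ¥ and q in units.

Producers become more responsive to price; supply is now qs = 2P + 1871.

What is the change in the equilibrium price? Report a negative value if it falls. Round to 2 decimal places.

-212.14

Before the shock: 10781 - 5P = P + 1871 ⇒ 8910 = 6P ⇒ P = 1485, q = 3356.
The shock moves the curves to qd = 10781 - 5P and qs = 2P + 1871.
New equilibrium: 10781 - 5P = 2P + 1871 ⇒ 8910 = 7P ⇒ P = 8910/7 ≈ 1272.8571, q = 30917/7 ≈ 4416.7143.
ΔP = 1272.8571 − 1485 = -212.14.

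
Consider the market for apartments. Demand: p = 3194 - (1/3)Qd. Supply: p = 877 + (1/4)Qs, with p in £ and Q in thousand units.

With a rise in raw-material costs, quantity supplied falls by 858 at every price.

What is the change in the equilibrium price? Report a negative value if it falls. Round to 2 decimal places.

+122.57

Before the shock: 9582 - 3p = 4p - 3508 ⇒ 13090 = 7p ⇒ p = 1870, Q = 3972.
After the shift, demand is Qd = 9582 - 3p and supply is Qs = 4p - 4366.
Equate the new curves: 9582 - 3p = 4p - 4366, giving 13948 = 7p, p = 13948/7 ≈ 1992.5714, Q = 25230/7 ≈ 3604.2857.
Δp = 1992.5714 − 1870 = +122.57.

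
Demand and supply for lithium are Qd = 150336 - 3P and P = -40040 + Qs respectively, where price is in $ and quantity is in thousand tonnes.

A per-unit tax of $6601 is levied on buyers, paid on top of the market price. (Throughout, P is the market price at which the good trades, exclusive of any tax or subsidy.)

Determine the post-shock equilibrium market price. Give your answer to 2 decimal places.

22623.25

Before the shock: 150336 - 3P = P + 40040 ⇒ 110296 = 4P ⇒ P = 27574, Q = 67614.
Since buyers pay the price plus the tax, the effective demand curve becomes Qd = 130533 - 3P.
Clearing the new market: 130533 - 3P = P + 40040, so P = 22623.25 and Q = 62663.25.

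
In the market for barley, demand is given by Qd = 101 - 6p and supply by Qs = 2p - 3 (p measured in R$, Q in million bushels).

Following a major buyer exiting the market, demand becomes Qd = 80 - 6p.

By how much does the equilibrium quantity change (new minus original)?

-5.25

Before the shock: 101 - 6p = 2p - 3 ⇒ 104 = 8p ⇒ p = 13, Q = 23.
With the change applied: demand Qd = 80 - 6p, supply Qs = 2p - 3.
Clearing the new market: 80 - 6p = 2p - 3, so p = 10.375 and Q = 17.75.
ΔQ = 17.75 − 23 = -5.25.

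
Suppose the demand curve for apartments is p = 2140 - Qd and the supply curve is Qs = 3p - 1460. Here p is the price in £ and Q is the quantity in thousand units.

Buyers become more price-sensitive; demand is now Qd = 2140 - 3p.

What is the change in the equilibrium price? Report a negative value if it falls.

-300

Solve the original market: 2140 - p = 3p - 1460, hence p = 900 and Q = 1240.
The shock moves the curves to Qd = 2140 - 3p and Qs = 3p - 1460.
New equilibrium: 2140 - 3p = 3p - 1460 ⇒ 3600 = 6p ⇒ p = 600, Q = 340.
Δp = 600 − 900 = -300.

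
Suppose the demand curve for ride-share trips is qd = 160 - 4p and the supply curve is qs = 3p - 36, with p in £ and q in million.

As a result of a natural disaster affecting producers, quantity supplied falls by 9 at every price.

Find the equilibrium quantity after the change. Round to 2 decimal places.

42.86

Initially, 160 - 4p = 3p - 36, so 196 = 7p and p = 28, q = 48.
With the change applied: demand qd = 160 - 4p, supply qs = 3p - 45.
Setting them equal: 160 - 4p = 3p - 45 → 205 = 7p, so p = 205/7 ≈ 29.2857 and q = 300/7 ≈ 42.8571.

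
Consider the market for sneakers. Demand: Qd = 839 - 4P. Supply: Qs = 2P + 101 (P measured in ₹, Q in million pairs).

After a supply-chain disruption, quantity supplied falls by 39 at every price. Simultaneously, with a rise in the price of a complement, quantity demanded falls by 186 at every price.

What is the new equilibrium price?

98.5

Solve the original market: 839 - 4P = 2P + 101, hence P = 123 and Q = 347.
The shock moves the curves to Qd = 653 - 4P and Qs = 2P + 62.
Clearing the new market: 653 - 4P = 2P + 62, so P = 98.5 and Q = 259.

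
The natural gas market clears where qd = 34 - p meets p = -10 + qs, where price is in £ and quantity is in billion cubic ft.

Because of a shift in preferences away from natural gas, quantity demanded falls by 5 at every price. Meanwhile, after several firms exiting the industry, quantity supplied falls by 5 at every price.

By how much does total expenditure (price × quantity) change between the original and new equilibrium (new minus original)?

-60

Solve the original market: 34 - p = p + 10, hence p = 12 and q = 22.
The new curves are qd = 29 - p (demand) and qs = p + 5 (supply).
Equate the new curves: 29 - p = p + 5, giving 24 = 2p, p = 12, q = 17.
Expenditure moves from 12×22 = 264 to 12×17 = 204; change = -60.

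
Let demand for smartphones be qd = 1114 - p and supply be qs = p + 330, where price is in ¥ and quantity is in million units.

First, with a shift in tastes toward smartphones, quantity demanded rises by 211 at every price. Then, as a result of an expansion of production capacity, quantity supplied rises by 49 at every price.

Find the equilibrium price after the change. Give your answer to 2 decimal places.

473.00

Original equilibrium: 1114 - p = p + 330 gives 784 = 2p, so p = 392 and q = 722.
The shock moves the curves to qd = 1325 - p and qs = p + 379.
Setting them equal: 1325 - p = p + 379 → 946 = 2p, so p = 473 and q = 852.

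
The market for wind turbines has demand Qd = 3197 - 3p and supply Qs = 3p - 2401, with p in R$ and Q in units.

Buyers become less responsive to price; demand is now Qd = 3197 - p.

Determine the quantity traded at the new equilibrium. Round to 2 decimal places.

Initially, 3197 - 3p = 3p - 2401, so 5598 = 6p and p = 933, Q = 398.
After the shift, demand is Qd = 3197 - p and supply is Qs = 3p - 2401.
Setting them equal: 3197 - p = 3p - 2401 → 5598 = 4p, so p = 1399.5 and Q = 1797.5.

1797.50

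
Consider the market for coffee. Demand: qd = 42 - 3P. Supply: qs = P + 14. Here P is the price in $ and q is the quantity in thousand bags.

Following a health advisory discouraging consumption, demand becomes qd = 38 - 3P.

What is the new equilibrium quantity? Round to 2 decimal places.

Before the shock: 42 - 3P = P + 14 ⇒ 28 = 4P ⇒ P = 7, q = 21.
The shock moves the curves to qd = 38 - 3P and qs = P + 14.
Equate the new curves: 38 - 3P = P + 14, giving 24 = 4P, P = 6, q = 20.

20.00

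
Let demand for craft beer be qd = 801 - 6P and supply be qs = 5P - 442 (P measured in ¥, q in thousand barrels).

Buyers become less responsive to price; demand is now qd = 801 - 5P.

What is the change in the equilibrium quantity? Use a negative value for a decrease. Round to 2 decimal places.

+56.50

Original equilibrium: 801 - 6P = 5P - 442 gives 1243 = 11P, so P = 113 and q = 123.
The new curves are qd = 801 - 5P (demand) and qs = 5P - 442 (supply).
New equilibrium: 801 - 5P = 5P - 442 ⇒ 1243 = 10P ⇒ P = 124.3, q = 179.5.
Δq = 179.5 − 123 = +56.50.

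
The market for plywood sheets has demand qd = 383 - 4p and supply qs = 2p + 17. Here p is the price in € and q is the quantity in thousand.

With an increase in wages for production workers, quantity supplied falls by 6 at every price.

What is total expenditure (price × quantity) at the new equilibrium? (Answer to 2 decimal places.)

8370.00

Original equilibrium: 383 - 4p = 2p + 17 gives 366 = 6p, so p = 61 and q = 139.
After the shift, demand is qd = 383 - 4p and supply is qs = 2p + 11.
Setting them equal: 383 - 4p = 2p + 11 → 372 = 6p, so p = 62 and q = 135.
New expenditure = 62 × 135 = 8370.00.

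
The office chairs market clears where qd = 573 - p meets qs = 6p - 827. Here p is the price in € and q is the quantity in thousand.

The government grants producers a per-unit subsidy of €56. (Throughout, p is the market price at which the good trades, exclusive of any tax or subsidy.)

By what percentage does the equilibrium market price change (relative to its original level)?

-24

Before the shock: 573 - p = 6p - 827 ⇒ 1400 = 7p ⇒ p = 200, q = 373.
Since sellers receive the price plus the subsidy, the effective supply curve becomes qs = 6p - 491.
Setting them equal: 573 - p = 6p - 491 → 1064 = 7p, so p = 152 and q = 421.
%Δp = (152 − 200) / 200 × 100 = -24%.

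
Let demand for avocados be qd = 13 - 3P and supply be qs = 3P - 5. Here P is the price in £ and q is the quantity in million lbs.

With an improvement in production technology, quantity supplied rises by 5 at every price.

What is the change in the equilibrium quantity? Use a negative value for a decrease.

Solve the original market: 13 - 3P = 3P - 5, hence P = 3 and q = 4.
The new curves are qd = 13 - 3P (demand) and qs = 3P (supply).
Clearing the new market: 13 - 3P = 3P, so P = 13/6 ≈ 2.1667 and q = 6.5.
Δq = 6.5 − 4 = +2.5.

+2.5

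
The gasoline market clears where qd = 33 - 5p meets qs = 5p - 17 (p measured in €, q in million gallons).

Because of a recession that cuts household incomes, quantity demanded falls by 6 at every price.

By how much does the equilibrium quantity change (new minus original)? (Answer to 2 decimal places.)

Before the shock: 33 - 5p = 5p - 17 ⇒ 50 = 10p ⇒ p = 5, q = 8.
With the change applied: demand qd = 27 - 5p, supply qs = 5p - 17.
Clearing the new market: 27 - 5p = 5p - 17, so p = 4.4 and q = 5.
Δq = 5 − 8 = -3.00.

-3.00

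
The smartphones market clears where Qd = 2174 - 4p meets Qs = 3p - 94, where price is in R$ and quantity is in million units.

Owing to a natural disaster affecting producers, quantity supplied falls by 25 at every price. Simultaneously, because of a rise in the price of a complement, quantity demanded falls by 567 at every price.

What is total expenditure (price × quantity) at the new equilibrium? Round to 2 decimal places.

Initially, 2174 - 4p = 3p - 94, so 2268 = 7p and p = 324, Q = 878.
After the shift, demand is Qd = 1607 - 4p and supply is Qs = 3p - 119.
New equilibrium: 1607 - 4p = 3p - 119 ⇒ 1726 = 7p ⇒ p = 1726/7 ≈ 246.5714, Q = 4345/7 ≈ 620.7143.
New expenditure = 246.5714 × 620.7143 = 153050.41.

153050.41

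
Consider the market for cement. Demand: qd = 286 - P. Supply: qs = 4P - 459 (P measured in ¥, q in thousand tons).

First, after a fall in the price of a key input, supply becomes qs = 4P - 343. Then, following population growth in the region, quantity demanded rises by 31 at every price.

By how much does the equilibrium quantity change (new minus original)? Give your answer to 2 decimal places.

+48.00

Solve the original market: 286 - P = 4P - 459, hence P = 149 and q = 137.
With the change applied: demand qd = 317 - P, supply qs = 4P - 343.
Setting them equal: 317 - P = 4P - 343 → 660 = 5P, so P = 132 and q = 185.
Δq = 185 − 137 = +48.00.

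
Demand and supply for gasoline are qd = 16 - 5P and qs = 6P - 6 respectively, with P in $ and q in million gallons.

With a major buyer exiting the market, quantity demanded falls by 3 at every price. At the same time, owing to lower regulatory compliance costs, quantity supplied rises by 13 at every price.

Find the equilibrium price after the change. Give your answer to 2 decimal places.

Initially, 16 - 5P = 6P - 6, so 22 = 11P and P = 2, q = 6.
The new curves are qd = 13 - 5P (demand) and qs = 6P + 7 (supply).
New equilibrium: 13 - 5P = 6P + 7 ⇒ 6 = 11P ⇒ P = 6/11 ≈ 0.5455, q = 113/11 ≈ 10.2727.

0.55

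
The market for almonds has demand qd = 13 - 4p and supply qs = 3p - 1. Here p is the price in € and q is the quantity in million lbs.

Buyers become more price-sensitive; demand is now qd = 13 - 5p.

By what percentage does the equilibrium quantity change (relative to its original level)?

-15

Solve the original market: 13 - 4p = 3p - 1, hence p = 2 and q = 5.
The shock moves the curves to qd = 13 - 5p and qs = 3p - 1.
Clearing the new market: 13 - 5p = 3p - 1, so p = 1.75 and q = 4.25.
%Δq = (4.25 − 5) / 5 × 100 = -15%.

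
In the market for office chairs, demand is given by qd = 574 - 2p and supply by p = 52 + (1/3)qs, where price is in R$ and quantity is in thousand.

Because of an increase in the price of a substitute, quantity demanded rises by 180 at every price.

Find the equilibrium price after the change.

Original equilibrium: 574 - 2p = 3p - 156 gives 730 = 5p, so p = 146 and q = 282.
The shock moves the curves to qd = 754 - 2p and qs = 3p - 156.
New equilibrium: 754 - 2p = 3p - 156 ⇒ 910 = 5p ⇒ p = 182, q = 390.

182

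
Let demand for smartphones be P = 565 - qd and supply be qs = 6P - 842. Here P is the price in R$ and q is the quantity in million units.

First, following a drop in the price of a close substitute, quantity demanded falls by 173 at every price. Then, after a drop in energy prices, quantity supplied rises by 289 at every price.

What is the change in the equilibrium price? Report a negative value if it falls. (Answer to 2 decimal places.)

-66.00

Before the shock: 565 - P = 6P - 842 ⇒ 1407 = 7P ⇒ P = 201, q = 364.
The shock moves the curves to qd = 392 - P and qs = 6P - 553.
Clearing the new market: 392 - P = 6P - 553, so P = 135 and q = 257.
ΔP = 135 − 201 = -66.00.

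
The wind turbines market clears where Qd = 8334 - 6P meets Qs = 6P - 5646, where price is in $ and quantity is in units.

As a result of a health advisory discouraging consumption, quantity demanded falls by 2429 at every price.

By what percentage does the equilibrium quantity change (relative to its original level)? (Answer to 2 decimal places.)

-90.36

Before the shock: 8334 - 6P = 6P - 5646 ⇒ 13980 = 12P ⇒ P = 1165, Q = 1344.
With the change applied: demand Qd = 5905 - 6P, supply Qs = 6P - 5646.
Clearing the new market: 5905 - 6P = 6P - 5646, so P = 11551/12 ≈ 962.5833 and Q = 129.5.
%ΔQ = (129.5 − 1344) / 1344 × 100 = -90.36%.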